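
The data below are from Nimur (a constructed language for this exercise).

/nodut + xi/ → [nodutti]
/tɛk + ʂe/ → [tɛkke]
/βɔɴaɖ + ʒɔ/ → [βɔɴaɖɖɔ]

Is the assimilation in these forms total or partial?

total assimilation

Underlying /x/ is realised as [t] next to /t/; /t/ itself does not change.
The output [t] is identical to the trigger /t/ — every feature (place, manner, voicing) has been copied — so this is total assimilation.
The other forms behave the same way: /ʂ/ → [k] after /k/; /ʒ/ → [ɖ] after /ɖ/ — in each case the output is a copy of the preceding consonant.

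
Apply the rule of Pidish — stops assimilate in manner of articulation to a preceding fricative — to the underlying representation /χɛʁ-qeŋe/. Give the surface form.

The rule targets /q/ (voiceless uvular stop), which sits after the trigger /ʁ/ (fricative).
A voiceless uvular fricative is [χ], so the surface segment is [χ].

[χɛʁχeŋe]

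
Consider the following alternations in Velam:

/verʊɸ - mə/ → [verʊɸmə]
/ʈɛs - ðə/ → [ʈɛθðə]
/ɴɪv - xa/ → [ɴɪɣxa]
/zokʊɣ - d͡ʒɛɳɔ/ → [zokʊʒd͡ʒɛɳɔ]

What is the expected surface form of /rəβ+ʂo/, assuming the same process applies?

[rəʐʂo]

The data show regressive place assimilation: /s/ → [θ] before /ð/; /v/ → [ɣ] before /x/; /ɣ/ → [ʒ] before /d͡ʒ/. In each pair only place changes, matching the following consonant, while manner and voice stay constant.
No alternation appears in [verʊɸmə]: there the adjacent consonants already agree in place (/ɸ/ and /m/ are both bilabial), so this form is consistent with the same rule.
/β/ is a voiced bilabial fricative. The following trigger /ʂ/ is retroflex, so /β/ must become retroflex as well.
A voiced retroflex fricative is [ʐ], so the surface segment is [ʐ].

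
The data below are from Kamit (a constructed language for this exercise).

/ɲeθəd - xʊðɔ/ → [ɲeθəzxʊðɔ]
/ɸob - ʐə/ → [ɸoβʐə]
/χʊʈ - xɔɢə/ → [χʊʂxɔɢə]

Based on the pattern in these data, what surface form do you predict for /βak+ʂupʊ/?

[βaxʂupʊ]

The data show regressive manner assimilation: /d/ → [z] before /x/; /b/ → [β] before /ʐ/; /ʈ/ → [ʂ] before /x/. In each pair only manner changes, matching the following consonant, while place and voice stay constant.
The rule targets /k/ (voiceless velar stop), which sits before the trigger /ʂ/ (fricative).
A voiceless velar fricative is [x], so the surface segment is [x].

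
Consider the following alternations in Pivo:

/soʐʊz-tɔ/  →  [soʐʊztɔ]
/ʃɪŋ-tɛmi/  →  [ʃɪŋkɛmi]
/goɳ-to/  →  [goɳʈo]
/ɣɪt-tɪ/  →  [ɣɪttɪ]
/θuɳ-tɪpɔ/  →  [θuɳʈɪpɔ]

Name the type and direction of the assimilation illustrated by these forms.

Underlying /t/ is realised as [k] next to /ŋ/; /ŋ/ itself does not change.
The change alveolar → velar matches the place of the preceding /ŋ/, identifying this as place assimilation.
Manner and voice are unchanged, so the assimilation is partial, not total.
The other alternating form patterns the same way: /t/ → [ʈ] after /ɳ/ (alveolar → retroflex, matching retroflex) — only place changes, and always toward the preceding segment.
Nothing changes in [soʐʊztɔ], [ɣɪttɪ]: there the adjacent consonants already agree in place (/t/ and /z/ are both alveolar; /t/ and /t/ are both alveolar), so these forms are consistent with the same rule.
The trigger is the preceding segment, so the direction is progressive (perseverative).

progressive place assimilation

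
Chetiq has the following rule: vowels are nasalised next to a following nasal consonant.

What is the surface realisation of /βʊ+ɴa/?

/ʊ/ sits next to the nasal /ɴ/ and is therefore nasalised to [ʊ̃].

[βʊ̃ɴa]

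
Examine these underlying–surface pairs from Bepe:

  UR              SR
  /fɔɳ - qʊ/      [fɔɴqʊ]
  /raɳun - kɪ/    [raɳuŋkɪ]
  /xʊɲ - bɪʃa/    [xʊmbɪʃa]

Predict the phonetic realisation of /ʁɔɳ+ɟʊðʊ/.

[ʁɔɲɟʊðʊ]

The data show regressive place assimilation: /ɳ/ → [ɴ] before /q/; /n/ → [ŋ] before /k/; /ɲ/ → [m] before /b/. In each pair only place changes, matching the following consonant, while manner and voice stay constant.
The rule targets /ɳ/ (voiced retroflex nasal), which sits before the trigger /ɟ/ (palatal).
The voiced palatal nasal is [ɲ], so /ɳ/ → [ɲ].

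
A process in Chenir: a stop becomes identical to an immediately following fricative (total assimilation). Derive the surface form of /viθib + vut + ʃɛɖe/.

[viθivvuʃʃɛɖe]

/b/ is the segment targeted by the rule; it sits immediately before /v/, so it assimilates completely and surfaces as [v].
The same rule applies at the second boundary: /t/ → [ʃ] next to /ʃ/.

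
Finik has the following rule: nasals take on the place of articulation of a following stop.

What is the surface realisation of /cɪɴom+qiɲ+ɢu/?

/m/ is a voiced bilabial nasal. The following trigger /q/ is uvular, so /m/ must become uvular as well.
A voiced uvular nasal is [ɴ], so the surface segment is [ɴ].
The same rule applies at the second boundary: /ɲ/ → [ɴ] next to /ɢ/.

[cɪɴoɴqiɴɢu]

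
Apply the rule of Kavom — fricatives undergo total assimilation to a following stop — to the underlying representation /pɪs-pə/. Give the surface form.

[pɪppə]

/s/ is the segment targeted by the rule; it sits immediately before /p/, so it assimilates completely and surfaces as [p].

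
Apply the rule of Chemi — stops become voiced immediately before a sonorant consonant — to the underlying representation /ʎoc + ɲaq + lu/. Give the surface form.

[ʎoɟɲaɢlu]

/c/ is a voiceless palatal stop. The following trigger /ɲ/ is voiced, so /c/ must become voiced as well.
A voiced palatal stop is [ɟ], so the surface segment is [ɟ].
At the second juncture, /q/ likewise becomes [ɢ] adjacent to /l/.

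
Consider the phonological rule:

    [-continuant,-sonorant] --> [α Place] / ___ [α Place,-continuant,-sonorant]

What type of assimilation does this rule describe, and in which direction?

regressive place assimilation

The shared variable α links the value of the place features (abbreviated [Place]) on the target to the same value on the neighbouring segment, so place is the feature that assimilates.
Since the environment is written after the underscore, the trigger follows the target; the direction is regressive.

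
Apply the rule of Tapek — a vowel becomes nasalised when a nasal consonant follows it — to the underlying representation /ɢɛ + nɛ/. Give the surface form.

[ɢɛ̃nɛ]

The vowel /ɛ/ is adjacent to the following nasal /n/, so it acquires [+nasal] and surfaces as [ɛ̃].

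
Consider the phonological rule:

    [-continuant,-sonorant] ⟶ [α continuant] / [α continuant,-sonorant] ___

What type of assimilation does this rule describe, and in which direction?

progressive manner assimilation

The shared variable α links the value of [continuant] on the target to that of the neighbouring obstruent. [continuant] distinguishes stops from fricatives — a manner-of-articulation feature — so this is manner assimilation.
The conditioning segment sits to the left of the focus bar, meaning the trigger precedes the segment that changes — progressive assimilation.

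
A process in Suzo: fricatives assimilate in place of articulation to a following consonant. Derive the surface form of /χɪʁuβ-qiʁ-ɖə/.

/β/ is a voiced bilabial fricative. The following trigger /q/ is uvular, so /β/ must become uvular as well.
The voiced uvular fricative is [ʁ], so /β/ → [ʁ].
At the second juncture, /ʁ/ likewise becomes [ʐ] adjacent to /ɖ/.

[χɪʁuʁqiʐɖə]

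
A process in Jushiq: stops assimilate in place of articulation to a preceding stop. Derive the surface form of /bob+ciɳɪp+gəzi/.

[bobpiɳɪpbəzi]

/c/ is a voiceless palatal stop. The preceding trigger /b/ is bilabial, so /c/ must become bilabial as well.
The voiceless bilabial stop is [p], so /c/ → [p].
At the second juncture, /g/ likewise becomes [b] adjacent to /p/.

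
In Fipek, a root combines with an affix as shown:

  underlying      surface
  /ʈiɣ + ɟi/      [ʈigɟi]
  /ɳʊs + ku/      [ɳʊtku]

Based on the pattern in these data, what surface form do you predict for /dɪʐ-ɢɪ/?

The data show regressive manner assimilation: /ɣ/ → [g] before /ɟ/; /s/ → [t] before /k/. In each pair only manner changes, matching the following consonant, while place and voice stay constant.
/ʐ/ is a voiced retroflex fricative. The following trigger /ɢ/ is a stop, so /ʐ/ must become a stop as well.
Changing only its manner to stop gives [ɖ] — the voiced retroflex stop.

[dɪɖɢɪ]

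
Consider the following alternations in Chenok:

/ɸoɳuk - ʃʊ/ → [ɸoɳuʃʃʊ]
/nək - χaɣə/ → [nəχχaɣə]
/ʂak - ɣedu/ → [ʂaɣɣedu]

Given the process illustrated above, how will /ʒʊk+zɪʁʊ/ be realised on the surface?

The data show regressive total assimilation (/k/ → [ʃ] before /ʃ/; /k/ → [χ] before /χ/; /k/ → [ɣ] before /ɣ/): in every case the target segment becomes identical to its following neighbour, copying more than a single feature.
/k/ is the segment targeted by the rule; it sits immediately before /z/, so it assimilates completely and surfaces as [z].

[ʒʊzzɪʁʊ]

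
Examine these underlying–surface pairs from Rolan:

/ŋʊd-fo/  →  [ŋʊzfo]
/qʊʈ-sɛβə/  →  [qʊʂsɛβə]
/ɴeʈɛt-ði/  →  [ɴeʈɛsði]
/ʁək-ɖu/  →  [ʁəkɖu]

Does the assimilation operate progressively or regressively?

regressive

Underlying /d/ is realised as [z] next to /f/; /f/ itself does not change.
/d/ is a stop while /f/ is a fricative; the output [z] is a fricative, matching the trigger — so the feature that spreads is manner.
The same holds elsewhere in the data: /ʈ/ → [ʂ] before /s/ (stop → fricative, matching a fricative); /t/ → [s] before /ð/ (stop → fricative, matching a fricative) — only manner changes, and always toward the following segment.
Nothing changes in [ʁəkɖu]: there the adjacent consonants already agree in manner (/k/ and /ɖ/ are both stops), so this form is consistent with the same rule.
Since the segment that changes precedes the conditioning segment, the assimilation is regressive.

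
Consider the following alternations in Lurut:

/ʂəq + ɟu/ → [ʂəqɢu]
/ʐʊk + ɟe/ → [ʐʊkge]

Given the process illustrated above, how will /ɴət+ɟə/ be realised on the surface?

[ɴətdə]

The data show progressive place assimilation: /ɟ/ → [ɢ] after /q/; /ɟ/ → [g] after /k/. In each pair only place changes, matching the preceding consonant, while manner and voice stay constant.
The rule targets /ɟ/ (voiced palatal stop), which sits after the trigger /t/ (alveolar).
Changing only its place to alveolar gives [d] — the voiced alveolar stop.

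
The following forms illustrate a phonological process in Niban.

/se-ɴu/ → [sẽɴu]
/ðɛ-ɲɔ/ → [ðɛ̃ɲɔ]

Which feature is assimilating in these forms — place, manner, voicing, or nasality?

The vowel /e/ surfaces as nasalised [ẽ] next to the following nasal /ɴ/ — it has acquired the [+nasal] feature of its neighbour.
The other form shows the same pattern: /ɛ/ → [ɛ̃] before /ɲ/ — each time a vowel is nasalised next to a following nasal.

nasality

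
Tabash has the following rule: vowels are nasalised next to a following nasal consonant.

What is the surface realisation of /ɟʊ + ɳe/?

/ʊ/ sits next to the nasal /ɳ/ and is therefore nasalised to [ʊ̃].

[ɟʊ̃ɳe]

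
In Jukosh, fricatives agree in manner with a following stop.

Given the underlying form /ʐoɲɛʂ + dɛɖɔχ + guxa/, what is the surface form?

[ʐoɲɛʈdɛɖɔqguxa]

The rule targets /ʂ/ (voiceless retroflex fricative), which sits before the trigger /d/ (stop).
The voiceless retroflex stop is [ʈ], so /ʂ/ → [ʈ].
At the second juncture, /χ/ likewise becomes [q] adjacent to /g/.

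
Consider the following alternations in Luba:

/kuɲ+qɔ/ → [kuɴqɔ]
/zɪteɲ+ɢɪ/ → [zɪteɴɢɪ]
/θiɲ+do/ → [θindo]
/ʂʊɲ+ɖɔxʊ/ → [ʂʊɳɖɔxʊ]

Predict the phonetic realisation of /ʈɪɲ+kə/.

[ʈɪŋkə]

The data show regressive place assimilation: /ɲ/ → [ɴ] before /q/; /ɲ/ → [ɴ] before /ɢ/; /ɲ/ → [n] before /d/; /ɲ/ → [ɳ] before /ɖ/. In each pair only place changes, matching the following consonant, while manner and voice stay constant.
The rule targets /ɲ/ (voiced palatal nasal), which sits before the trigger /k/ (velar).
A voiced velar nasal is [ŋ], so the surface segment is [ŋ].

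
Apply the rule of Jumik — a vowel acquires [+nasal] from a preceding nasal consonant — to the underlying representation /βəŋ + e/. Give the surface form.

The vowel /e/ is adjacent to the preceding nasal /ŋ/, so it acquires [+nasal] and surfaces as [ẽ].

[βəŋẽ]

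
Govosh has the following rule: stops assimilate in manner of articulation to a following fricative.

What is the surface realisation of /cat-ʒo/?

[casʒo]

/t/ is a voiceless alveolar stop. The following trigger /ʒ/ is a fricative, so /t/ must become a fricative as well.
The voiceless alveolar fricative is [s], so /t/ → [s].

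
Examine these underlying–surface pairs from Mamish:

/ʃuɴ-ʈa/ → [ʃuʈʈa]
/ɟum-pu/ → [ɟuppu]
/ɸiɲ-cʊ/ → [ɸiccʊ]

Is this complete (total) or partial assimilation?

total assimilation

Underlying /ɴ/ is realised as [ʈ] next to /ʈ/; /ʈ/ itself does not change.
The output [ʈ] is identical to the trigger /ʈ/ — every feature (place, manner, voicing) has been copied — so this is total assimilation.
The remaining alternations confirm this: /m/ → [p] before /p/; /ɲ/ → [c] before /c/ — in each case the output is a copy of the following consonant.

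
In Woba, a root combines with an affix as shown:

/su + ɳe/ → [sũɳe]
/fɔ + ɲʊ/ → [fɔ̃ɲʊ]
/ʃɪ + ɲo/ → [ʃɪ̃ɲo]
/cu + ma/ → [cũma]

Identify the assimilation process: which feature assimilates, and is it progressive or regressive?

The vowel /u/ surfaces as nasalised [ũ] next to the following nasal /ɳ/ — it has acquired the [+nasal] feature of its neighbour.
The other forms show the same pattern: /ɔ/ → [ɔ̃] before /ɲ/; /ɪ/ → [ɪ̃] before /ɲ/; /u/ → [ũ] before /m/ — each time a vowel is nasalised next to a following nasal.
Because the conditioning nasal is to the right of the vowel that changes, the process is regressive (anticipatory).

regressive nasality assimilation (vowel nasalisation)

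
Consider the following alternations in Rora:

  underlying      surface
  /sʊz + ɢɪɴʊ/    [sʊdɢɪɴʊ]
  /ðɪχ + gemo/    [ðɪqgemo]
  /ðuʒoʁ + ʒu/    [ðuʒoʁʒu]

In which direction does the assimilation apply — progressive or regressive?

Underlying /z/ is realised as [d] next to /ɢ/; /ɢ/ itself does not change.
The change fricative → stop matches the manner of the following /ɢ/, identifying this as manner assimilation.
The same holds elsewhere in the data: /χ/ → [q] before /g/ (fricative → stop, matching a stop) — only manner changes, and always toward the following segment.
Nothing changes in [ðuʒoʁʒu]: there the adjacent consonants already agree in manner (/ʁ/ and /ʒ/ are both fricatives), so this form is consistent with the same rule.
The trigger is the following segment, so the direction is regressive (anticipatory).

regressive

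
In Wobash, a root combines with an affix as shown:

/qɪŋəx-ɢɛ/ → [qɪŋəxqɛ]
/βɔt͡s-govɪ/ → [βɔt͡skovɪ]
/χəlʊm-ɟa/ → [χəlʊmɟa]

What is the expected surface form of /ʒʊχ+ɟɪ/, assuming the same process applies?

The data show progressive voicing assimilation: /ɢ/ → [q] after /x/; /g/ → [k] after /t͡s/. In each pair only voicing changes, matching the preceding consonant, while place and manner stay constant.
Nothing changes in [χəlʊmɟa]: there the adjacent consonants already agree in voicing (/ɟ/ and /m/ are both voiced), so this form is consistent with the same rule.
The rule targets /ɟ/ (voiced palatal stop), which sits after the trigger /χ/ (voiceless).
Changing only its voicing to voiceless gives [c] — the voiceless palatal stop.

[ʒʊχcɪ]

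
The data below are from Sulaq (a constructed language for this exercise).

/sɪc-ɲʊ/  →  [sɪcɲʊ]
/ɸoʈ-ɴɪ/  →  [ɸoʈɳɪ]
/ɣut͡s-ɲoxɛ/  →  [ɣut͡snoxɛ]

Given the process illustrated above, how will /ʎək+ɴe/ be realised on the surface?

The data show progressive place assimilation: /ɴ/ → [ɳ] after /ʈ/; /ɲ/ → [n] after /t͡s/. In each pair only place changes, matching the preceding consonant, while manner and voice stay constant.
Nothing changes in [sɪcɲʊ]: there the adjacent consonants already agree in place (/ɲ/ and /c/ are both palatal), so this form is consistent with the same rule.
/ɴ/ is a voiced uvular nasal. The preceding trigger /k/ is velar, so /ɴ/ must become velar as well.
Changing only its place to velar gives [ŋ] — the voiced velar nasal.

[ʎəkŋe]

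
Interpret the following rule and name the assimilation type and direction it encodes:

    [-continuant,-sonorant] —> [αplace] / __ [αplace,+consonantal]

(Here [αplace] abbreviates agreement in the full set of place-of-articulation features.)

The rule copies the place features (abbreviated [place]) from the environment onto the target, so the assimilating feature is place.
The conditioning segment sits to the right of the focus bar, meaning the trigger follows the segment that changes — regressive assimilation.

regressive place assimilation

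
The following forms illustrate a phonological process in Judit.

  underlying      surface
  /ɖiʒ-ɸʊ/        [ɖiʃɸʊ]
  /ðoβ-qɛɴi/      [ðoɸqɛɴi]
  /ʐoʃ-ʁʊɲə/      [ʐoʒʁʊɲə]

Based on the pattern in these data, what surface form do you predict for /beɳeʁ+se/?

[beɳeχse]

The data show regressive voicing assimilation: /ʒ/ → [ʃ] before /ɸ/; /β/ → [ɸ] before /q/; /ʃ/ → [ʒ] before /ʁ/. In each pair only voicing changes, matching the following consonant, while place and manner stay constant.
/ʁ/ is a voiced uvular fricative. The following trigger /s/ is voiceless, so /ʁ/ must become voiceless as well.
Changing only its voicing to voiceless gives [χ] — the voiceless uvular fricative.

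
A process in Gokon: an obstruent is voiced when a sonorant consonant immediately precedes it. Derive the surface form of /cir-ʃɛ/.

[cirʒɛ]

/ʃ/ is a voiceless postalveolar fricative. The preceding trigger /r/ is voiced, so /ʃ/ must become voiced as well.
The voiced postalveolar fricative is [ʒ], so /ʃ/ → [ʒ].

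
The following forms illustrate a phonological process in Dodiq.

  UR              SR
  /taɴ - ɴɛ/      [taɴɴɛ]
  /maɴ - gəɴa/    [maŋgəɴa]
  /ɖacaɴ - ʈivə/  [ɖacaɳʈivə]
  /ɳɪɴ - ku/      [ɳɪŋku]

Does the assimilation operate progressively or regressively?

regressive

The segment that alternates is /ɴ/, which surfaces as [ŋ] when adjacent to /g/.
The change uvular → velar matches the place of the following /g/, identifying this as place assimilation.
The other alternating forms pattern the same way: /ɴ/ → [ɳ] before /ʈ/ (uvular → retroflex, matching retroflex); /ɴ/ → [ŋ] before /k/ (uvular → velar, matching velar) — only place changes, and always toward the following segment.
Nothing changes in [taɴɴɛ]: there the adjacent consonants already agree in place (/ɴ/ and /ɴ/ are both uvular), so this form is consistent with the same rule.
Since the segment that changes precedes the conditioning segment, the assimilation is regressive.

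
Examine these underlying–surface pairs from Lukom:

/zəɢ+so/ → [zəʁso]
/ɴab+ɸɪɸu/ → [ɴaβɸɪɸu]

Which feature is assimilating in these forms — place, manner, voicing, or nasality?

manner

Comparing underlying and surface forms, /ɢ/ → [ʁ] is the alternation; the neighbouring /s/ is constant.
/ɢ/ is a stop while /s/ is a fricative; the output [ʁ] is a fricative, matching the trigger — so the feature that spreads is manner.
The same holds elsewhere in the data: /b/ → [β] before /ɸ/ (stop → fricative, matching a fricative) — only manner changes, and always toward the following segment.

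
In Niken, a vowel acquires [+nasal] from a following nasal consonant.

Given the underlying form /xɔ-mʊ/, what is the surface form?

[xɔ̃mʊ]

/ɔ/ sits next to the nasal /m/ and is therefore nasalised to [ɔ̃].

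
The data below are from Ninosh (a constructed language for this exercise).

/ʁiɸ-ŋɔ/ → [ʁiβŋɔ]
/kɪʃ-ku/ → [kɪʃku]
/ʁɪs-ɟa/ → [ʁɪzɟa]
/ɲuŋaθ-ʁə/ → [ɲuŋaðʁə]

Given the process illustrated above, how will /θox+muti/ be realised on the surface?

[θoɣmuti]

The data show regressive voicing assimilation: /ɸ/ → [β] before /ŋ/; /s/ → [z] before /ɟ/; /θ/ → [ð] before /ʁ/. In each pair only voicing changes, matching the following consonant, while place and manner stay constant.
No alternation appears in [kɪʃku]: there the adjacent consonants already agree in voicing (/ʃ/ and /k/ are both voiceless), so this form is consistent with the same rule.
The rule targets /x/ (voiceless velar fricative), which sits before the trigger /m/ (voiced).
The voiced velar fricative is [ɣ], so /x/ → [ɣ].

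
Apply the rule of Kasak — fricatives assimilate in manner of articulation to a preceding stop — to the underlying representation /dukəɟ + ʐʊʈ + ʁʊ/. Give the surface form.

[dukəɟɖʊʈɢʊ]

/ʐ/ is a voiced retroflex fricative. The preceding trigger /ɟ/ is a stop, so /ʐ/ must become a stop as well.
The voiced retroflex stop is [ɖ], so /ʐ/ → [ɖ].
The same rule applies at the second boundary: /ʁ/ → [ɢ] next to /ʈ/.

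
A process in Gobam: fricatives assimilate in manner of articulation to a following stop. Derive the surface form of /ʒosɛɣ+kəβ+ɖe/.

/ɣ/ is a voiced velar fricative. The following trigger /k/ is a stop, so /ɣ/ must become a stop as well.
Changing only its manner to stop gives [g] — the voiced velar stop.
The same rule applies at the second boundary: /β/ → [b] next to /ɖ/.

[ʒosɛgkəbɖe]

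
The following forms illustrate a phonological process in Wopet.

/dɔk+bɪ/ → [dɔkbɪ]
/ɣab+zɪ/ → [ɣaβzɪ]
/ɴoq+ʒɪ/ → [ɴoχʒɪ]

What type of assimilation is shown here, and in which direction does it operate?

The segment that alternates is /b/, which surfaces as [β] when adjacent to /z/.
/b/ is a stop while /z/ is a fricative; the output [β] is a fricative, matching the trigger — so the feature that spreads is manner.
Place and voice are unchanged, so the assimilation is partial, not total.
Checking the remaining alternation: /q/ → [χ] before /ʒ/ (stop → fricative, matching a fricative) — only manner changes, and always toward the following segment.
No alternation appears in [dɔkbɪ]: there the adjacent consonants already agree in manner (/k/ and /b/ are both stops), so this form is consistent with the same rule.
Since the segment that changes precedes the conditioning segment, the assimilation is regressive.

regressive manner assimilation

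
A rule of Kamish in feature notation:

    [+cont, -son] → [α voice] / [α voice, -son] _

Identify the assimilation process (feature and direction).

progressive voicing assimilation

The shared variable α links the value of [voice] on the target to the same value on the neighbouring segment, so voicing is the feature that assimilates.
Since the environment is written before the underscore, the trigger precedes the target; the direction is progressive.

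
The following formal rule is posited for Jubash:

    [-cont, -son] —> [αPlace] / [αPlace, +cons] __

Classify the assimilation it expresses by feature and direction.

progressive place assimilation

The rule copies the place features (abbreviated [Place]) from the environment onto the target, so the assimilating feature is place.
Since the environment is written before the underscore, the trigger precedes the target; the direction is progressive.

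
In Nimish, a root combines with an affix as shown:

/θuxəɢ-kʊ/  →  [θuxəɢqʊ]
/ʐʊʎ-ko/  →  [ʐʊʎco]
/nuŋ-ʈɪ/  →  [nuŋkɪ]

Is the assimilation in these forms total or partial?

Comparing underlying and surface forms, /k/ → [q] is the alternation; the neighbouring /ɢ/ is constant.
/k/ is velar while /ɢ/ is uvular; the output [q] is uvular, matching the trigger — so the feature that spreads is place.
Manner and voice are unchanged, so the assimilation is partial, not total.
Checking the remaining alternations: /k/ → [c] after /ʎ/ (velar → palatal, matching palatal); /ʈ/ → [k] after /ŋ/ (retroflex → velar, matching velar) — only place changes, and always toward the preceding segment.

partial assimilation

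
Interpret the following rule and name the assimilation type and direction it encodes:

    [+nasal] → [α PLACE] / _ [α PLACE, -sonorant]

regressive place assimilation

The rule copies the place features (abbreviated [PLACE]) from the environment onto the target, so the assimilating feature is place.
Since the environment is written after the underscore, the trigger follows the target; the direction is regressive.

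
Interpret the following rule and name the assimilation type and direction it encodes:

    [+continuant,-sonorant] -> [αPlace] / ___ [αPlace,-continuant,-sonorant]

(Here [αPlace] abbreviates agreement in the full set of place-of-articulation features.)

The rule copies the place features (abbreviated [Place]) from the environment onto the target, so the assimilating feature is place.
Since the environment is written after the underscore, the trigger follows the target; the direction is regressive.

regressive place assimilation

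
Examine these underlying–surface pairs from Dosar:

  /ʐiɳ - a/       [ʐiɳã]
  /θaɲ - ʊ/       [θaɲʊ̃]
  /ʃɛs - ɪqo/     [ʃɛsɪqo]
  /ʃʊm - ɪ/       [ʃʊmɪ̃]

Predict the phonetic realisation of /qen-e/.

[qenẽ]

The data show progressive nasality assimilation (vowel nasalisation): /a/ → [ã] after /ɳ/; /ʊ/ → [ʊ̃] after /ɲ/; /ɪ/ → [ɪ̃] after /m/ — a vowel is nasalised by an immediately preceding nasal consonant.
No change occurs in [ʃɛsɪqo] because the vowel at the boundary is adjacent to an oral consonant, not a nasal (/ɪ/ next to /s/).
/e/ sits next to the nasal /n/ and is therefore nasalised to [ẽ].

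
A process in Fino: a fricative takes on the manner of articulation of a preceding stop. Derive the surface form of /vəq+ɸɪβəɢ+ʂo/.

/ɸ/ is a voiceless bilabial fricative. The preceding trigger /q/ is a stop, so /ɸ/ must become a stop as well.
The voiceless bilabial stop is [p], so /ɸ/ → [p].
At the second juncture, /ʂ/ likewise becomes [ʈ] adjacent to /ɢ/.

[vəqpɪβəɢʈo]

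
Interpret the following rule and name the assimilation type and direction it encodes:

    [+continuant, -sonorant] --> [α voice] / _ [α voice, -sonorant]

regressive voicing assimilation

The rule copies [voice] from the environment onto the target, so the assimilating feature is voicing.
The conditioning segment sits to the right of the focus bar, meaning the trigger follows the segment that changes — regressive assimilation.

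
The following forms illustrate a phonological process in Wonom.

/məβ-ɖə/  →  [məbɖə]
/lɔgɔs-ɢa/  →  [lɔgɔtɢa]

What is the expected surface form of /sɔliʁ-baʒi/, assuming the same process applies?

The data show regressive manner assimilation: /β/ → [b] before /ɖ/; /s/ → [t] before /ɢ/. In each pair only manner changes, matching the following consonant, while place and voice stay constant.
The rule targets /ʁ/ (voiced uvular fricative), which sits before the trigger /b/ (stop).
The voiced uvular stop is [ɢ], so /ʁ/ → [ɢ].

[sɔliɢbaʒi]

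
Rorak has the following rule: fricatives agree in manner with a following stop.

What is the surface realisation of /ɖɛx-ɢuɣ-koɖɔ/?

/x/ is a voiceless velar fricative. The following trigger /ɢ/ is a stop, so /x/ must become a stop as well.
The voiceless velar stop is [k], so /x/ → [k].
At the second juncture, /ɣ/ likewise becomes [g] adjacent to /k/.

[ɖɛkɢugkoɖɔ]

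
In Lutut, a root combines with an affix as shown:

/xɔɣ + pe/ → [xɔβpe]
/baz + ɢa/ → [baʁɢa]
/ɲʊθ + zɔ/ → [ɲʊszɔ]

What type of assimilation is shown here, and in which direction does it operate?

regressive place assimilation

Underlying /ɣ/ is realised as [β] next to /p/; /p/ itself does not change.
/ɣ/ is velar while /p/ is bilabial; the output [β] is bilabial, matching the trigger — so the feature that spreads is place.
Manner and voice are unchanged, so the assimilation is partial, not total.
Checking the remaining alternations: /z/ → [ʁ] before /ɢ/ (alveolar → uvular, matching uvular); /θ/ → [s] before /z/ (dental → alveolar, matching alveolar) — only place changes, and always toward the following segment.
Since the segment that changes precedes the conditioning segment, the assimilation is regressive.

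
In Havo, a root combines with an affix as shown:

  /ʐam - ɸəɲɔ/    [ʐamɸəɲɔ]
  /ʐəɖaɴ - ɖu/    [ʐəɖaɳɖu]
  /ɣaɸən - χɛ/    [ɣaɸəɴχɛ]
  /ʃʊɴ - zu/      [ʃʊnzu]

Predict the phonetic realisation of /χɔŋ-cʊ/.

The data show regressive place assimilation: /ɴ/ → [ɳ] before /ɖ/; /n/ → [ɴ] before /χ/; /ɴ/ → [n] before /z/. In each pair only place changes, matching the following consonant, while manner and voice stay constant.
Nothing changes in [ʐamɸəɲɔ]: there the adjacent consonants already agree in place (/m/ and /ɸ/ are both bilabial), so this form is consistent with the same rule.
The rule targets /ŋ/ (voiced velar nasal), which sits before the trigger /c/ (palatal).
Changing only its place to palatal gives [ɲ] — the voiced palatal nasal.

[χɔɲcʊ]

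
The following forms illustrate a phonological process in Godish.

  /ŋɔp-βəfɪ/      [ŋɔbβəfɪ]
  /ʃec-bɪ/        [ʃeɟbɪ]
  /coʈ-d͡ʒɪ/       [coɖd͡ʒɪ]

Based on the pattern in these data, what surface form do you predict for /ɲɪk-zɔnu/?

[ɲɪgzɔnu]

The data show regressive voicing assimilation: /p/ → [b] before /β/; /c/ → [ɟ] before /b/; /ʈ/ → [ɖ] before /d͡ʒ/. In each pair only voicing changes, matching the following consonant, while place and manner stay constant.
The rule targets /k/ (voiceless velar stop), which sits before the trigger /z/ (voiced).
A voiced velar stop is [g], so the surface segment is [g].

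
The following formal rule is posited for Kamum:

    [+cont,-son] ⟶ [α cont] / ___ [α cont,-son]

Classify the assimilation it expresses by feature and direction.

regressive manner assimilation

The rule copies [cont] (continuancy) from the environment onto the target fricatives; since [±cont] encodes the stop/fricative manner contrast, the assimilating dimension is manner.
The conditioning segment sits to the right of the focus bar, meaning the trigger follows the segment that changes — regressive assimilation.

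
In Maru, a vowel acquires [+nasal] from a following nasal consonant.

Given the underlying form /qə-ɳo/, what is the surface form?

[qə̃ɳo]

The vowel /ə/ is adjacent to the following nasal /ɳ/, so it acquires [+nasal] and surfaces as [ə̃].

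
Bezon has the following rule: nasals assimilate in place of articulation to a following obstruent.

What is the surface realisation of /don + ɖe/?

[doɳɖe]

The rule targets /n/ (voiced alveolar nasal), which sits before the trigger /ɖ/ (retroflex).
A voiced retroflex nasal is [ɳ], so the surface segment is [ɳ].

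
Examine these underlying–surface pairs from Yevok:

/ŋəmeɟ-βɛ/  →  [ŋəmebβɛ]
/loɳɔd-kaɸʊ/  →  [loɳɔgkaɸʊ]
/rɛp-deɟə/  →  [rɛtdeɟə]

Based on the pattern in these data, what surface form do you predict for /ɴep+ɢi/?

The data show regressive place assimilation: /ɟ/ → [b] before /β/; /d/ → [g] before /k/; /p/ → [t] before /d/. In each pair only place changes, matching the following consonant, while manner and voice stay constant.
The rule targets /p/ (voiceless bilabial stop), which sits before the trigger /ɢ/ (uvular).
Changing only its place to uvular gives [q] — the voiceless uvular stop.

[ɴeqɢi]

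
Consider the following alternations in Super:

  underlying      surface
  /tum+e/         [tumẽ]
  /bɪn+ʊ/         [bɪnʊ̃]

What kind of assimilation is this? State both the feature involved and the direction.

The vowel /e/ surfaces as nasalised [ẽ] next to the preceding nasal /m/ — it has acquired the [+nasal] feature of its neighbour.
The other form shows the same pattern: /ʊ/ → [ʊ̃] after /n/ — each time a vowel is nasalised next to a preceding nasal.
Because the conditioning nasal is to the left of the vowel that changes, the process is progressive (perseverative).

progressive nasality assimilation (vowel nasalisation)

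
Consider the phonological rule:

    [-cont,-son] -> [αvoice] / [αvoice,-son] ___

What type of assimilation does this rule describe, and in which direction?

The shared variable α links the value of [voice] on the target to the same value on the neighbouring segment, so voicing is the feature that assimilates.
Since the environment is written before the underscore, the trigger precedes the target; the direction is progressive.

progressive voicing assimilation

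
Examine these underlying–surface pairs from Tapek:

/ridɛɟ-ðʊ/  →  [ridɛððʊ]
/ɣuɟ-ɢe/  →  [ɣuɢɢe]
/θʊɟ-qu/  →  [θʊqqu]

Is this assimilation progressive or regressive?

Underlying /ɟ/ is realised as [ð] next to /ð/; /ð/ itself does not change.
The output [ð] is identical to the trigger /ð/ — every feature (place, manner, voicing) has been copied — so this is total assimilation.
The other forms behave the same way: /ɟ/ → [ɢ] before /ɢ/; /ɟ/ → [q] before /q/ — in each case the output is a copy of the following consonant.
Since the segment that changes precedes the conditioning segment, the assimilation is regressive.

regressive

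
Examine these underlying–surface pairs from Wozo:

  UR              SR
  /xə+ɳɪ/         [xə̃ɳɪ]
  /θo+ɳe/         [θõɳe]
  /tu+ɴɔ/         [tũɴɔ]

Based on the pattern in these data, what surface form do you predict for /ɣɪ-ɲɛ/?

[ɣɪ̃ɲɛ]

The data show regressive nasality assimilation (vowel nasalisation): /ə/ → [ə̃] before /ɳ/; /o/ → [õ] before /ɳ/; /u/ → [ũ] before /ɴ/ — a vowel is nasalised by an immediately following nasal consonant.
The vowel /ɪ/ is adjacent to the following nasal /ɲ/, so it acquires [+nasal] and surfaces as [ɪ̃].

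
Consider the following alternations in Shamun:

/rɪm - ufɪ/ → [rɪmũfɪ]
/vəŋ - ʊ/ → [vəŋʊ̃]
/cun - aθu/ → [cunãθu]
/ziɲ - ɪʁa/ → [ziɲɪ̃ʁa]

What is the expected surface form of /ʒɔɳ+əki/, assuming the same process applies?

The data show progressive nasality assimilation (vowel nasalisation): /u/ → [ũ] after /m/; /ʊ/ → [ʊ̃] after /ŋ/; /a/ → [ã] after /n/; /ɪ/ → [ɪ̃] after /ɲ/ — a vowel is nasalised by an immediately preceding nasal consonant.
The vowel /ə/ is adjacent to the preceding nasal /ɳ/, so it acquires [+nasal] and surfaces as [ə̃].

[ʒɔɳə̃ki]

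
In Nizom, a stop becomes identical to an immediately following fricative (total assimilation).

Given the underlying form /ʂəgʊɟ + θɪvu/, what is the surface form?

[ʂəgʊθθɪvu]

/ɟ/ is the segment targeted by the rule; it sits immediately before /θ/, so it assimilates completely and surfaces as [θ].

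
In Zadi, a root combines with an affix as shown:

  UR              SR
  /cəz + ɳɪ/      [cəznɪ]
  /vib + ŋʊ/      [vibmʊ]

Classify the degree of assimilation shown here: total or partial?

The segment that alternates is /ɳ/, which surfaces as [n] when adjacent to /z/.
The change retroflex → alveolar matches the place of the preceding /z/, identifying this as place assimilation.
Manner and voice are unchanged, so the assimilation is partial, not total.
Checking the remaining alternation: /ŋ/ → [m] after /b/ (velar → bilabial, matching bilabial) — only place changes, and always toward the preceding segment.

partial assimilation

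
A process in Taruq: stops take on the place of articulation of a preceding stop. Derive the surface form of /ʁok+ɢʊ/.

[ʁokgʊ]

/ɢ/ is a voiced uvular stop. The preceding trigger /k/ is velar, so /ɢ/ must become velar as well.
A voiced velar stop is [g], so the surface segment is [g].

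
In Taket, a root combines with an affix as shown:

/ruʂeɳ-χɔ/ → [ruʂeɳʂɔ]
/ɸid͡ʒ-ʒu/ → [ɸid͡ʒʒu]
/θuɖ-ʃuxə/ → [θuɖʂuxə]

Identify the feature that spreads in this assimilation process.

The segment that alternates is /χ/, which surfaces as [ʂ] when adjacent to /ɳ/.
/χ/ is uvular while /ɳ/ is retroflex; the output [ʂ] is retroflex, matching the trigger — so the feature that spreads is place.
Checking the remaining alternation: /ʃ/ → [ʂ] after /ɖ/ (postalveolar → retroflex, matching retroflex) — only place changes, and always toward the preceding segment.
Nothing changes in [ɸid͡ʒʒu]: there the adjacent consonants already agree in place (/ʒ/ and /d͡ʒ/ are both postalveolar), so this form is consistent with the same rule.

place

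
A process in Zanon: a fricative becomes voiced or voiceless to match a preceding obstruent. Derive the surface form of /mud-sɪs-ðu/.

The rule targets /s/ (voiceless alveolar fricative), which sits after the trigger /d/ (voiced).
The voiced alveolar fricative is [z], so /s/ → [z].
At the second juncture, /ð/ likewise becomes [θ] adjacent to /s/.

[mudzɪsθu]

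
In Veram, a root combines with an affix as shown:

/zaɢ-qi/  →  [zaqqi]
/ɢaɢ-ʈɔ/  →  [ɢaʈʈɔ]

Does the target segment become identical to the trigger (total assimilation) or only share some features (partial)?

total assimilation

Underlying /ɢ/ is realised as [ʈ] next to /ʈ/; /ʈ/ itself does not change.
The output [ʈ] is identical to the trigger /ʈ/ — every feature (place, manner, voicing) has been copied — so this is total assimilation.
The other form behaves the same way: /ɢ/ → [q] before /q/ — in each case the output is a copy of the following consonant.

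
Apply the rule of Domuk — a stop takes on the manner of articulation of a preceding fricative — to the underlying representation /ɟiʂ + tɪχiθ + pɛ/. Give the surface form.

The rule targets /t/ (voiceless alveolar stop), which sits after the trigger /ʂ/ (fricative).
A voiceless alveolar fricative is [s], so the surface segment is [s].
At the second juncture, /p/ likewise becomes [ɸ] adjacent to /θ/.

[ɟiʂsɪχiθɸɛ]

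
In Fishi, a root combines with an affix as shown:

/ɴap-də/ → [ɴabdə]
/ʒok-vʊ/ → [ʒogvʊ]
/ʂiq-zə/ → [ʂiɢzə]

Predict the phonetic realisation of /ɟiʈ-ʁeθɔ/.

The data show regressive voicing assimilation: /p/ → [b] before /d/; /k/ → [g] before /v/; /q/ → [ɢ] before /z/. In each pair only voicing changes, matching the following consonant, while place and manner stay constant.
The rule targets /ʈ/ (voiceless retroflex stop), which sits before the trigger /ʁ/ (voiced).
A voiced retroflex stop is [ɖ], so the surface segment is [ɖ].

[ɟiɖʁeθɔ]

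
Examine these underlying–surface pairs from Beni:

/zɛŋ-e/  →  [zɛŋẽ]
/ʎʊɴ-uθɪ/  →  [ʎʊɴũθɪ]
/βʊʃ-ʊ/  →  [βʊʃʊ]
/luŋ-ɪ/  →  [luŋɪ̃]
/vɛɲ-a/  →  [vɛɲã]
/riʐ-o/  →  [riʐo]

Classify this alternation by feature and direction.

progressive nasality assimilation (vowel nasalisation)

The vowel /e/ surfaces as nasalised [ẽ] next to the preceding nasal /ŋ/ — it has acquired the [+nasal] feature of its neighbour.
The other forms show the same pattern: /u/ → [ũ] after /ɴ/; /ɪ/ → [ɪ̃] after /ŋ/; /a/ → [ã] after /ɲ/ — each time a vowel is nasalised next to a preceding nasal.
No change occurs in [βʊʃʊ], [riʐo] because the vowel at the boundary is adjacent to an oral consonant, not a nasal (/ʊ/ next to /ʃ/; /o/ next to /ʐ/).
Because the conditioning nasal is to the left of the vowel that changes, the process is progressive (perseverative).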